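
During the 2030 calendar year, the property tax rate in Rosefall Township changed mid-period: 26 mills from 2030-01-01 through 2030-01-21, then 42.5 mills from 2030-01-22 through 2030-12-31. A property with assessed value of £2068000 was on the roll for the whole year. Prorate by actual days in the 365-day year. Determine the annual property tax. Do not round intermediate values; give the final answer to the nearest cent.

2030-01-01 to 2030-01-21: 21 days at 26 mills → £2068000 × 2.6% × 21/365 = £3093.5014
2030-01-22 to 2030-12-31: 344 days at 42.5 mills → £2068000 × 4.25% × 344/365 = £82833.3151
Total = £85926.8164

£85926.82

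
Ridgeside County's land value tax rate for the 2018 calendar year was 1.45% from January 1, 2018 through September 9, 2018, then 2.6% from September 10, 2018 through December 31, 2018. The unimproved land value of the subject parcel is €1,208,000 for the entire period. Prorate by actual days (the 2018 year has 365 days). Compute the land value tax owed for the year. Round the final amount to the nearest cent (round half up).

January 1 – September 9, 2018: 252 days at 1.45% → €1,208,000 × 1.45% × 252/365 = €12,093.2384
September 10 – December 31, 2018: 113 days at 2.6% → €1,208,000 × 2.6% × 113/365 = €9,723.5726
Total = €21,816.8110

€21,816.81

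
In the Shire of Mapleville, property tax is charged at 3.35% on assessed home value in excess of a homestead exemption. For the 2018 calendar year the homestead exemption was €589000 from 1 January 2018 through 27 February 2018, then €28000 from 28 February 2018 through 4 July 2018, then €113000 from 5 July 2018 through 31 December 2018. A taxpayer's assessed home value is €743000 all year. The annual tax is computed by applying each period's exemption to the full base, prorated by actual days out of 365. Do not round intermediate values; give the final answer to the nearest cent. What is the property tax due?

€19561.89

1 January – 27 February 2018: 58 days, exemption €589000 → (€743000 − €589000) × 3.35% × 58/365 = €819.7863
28 February – 4 July 2018: 127 days, exemption €28000 → (€743000 − €28000) × 3.35% × 127/365 = €8334.1575
5 July – 31 December 2018: 180 days, exemption €113000 → (€743000 − €113000) × 3.35% × 180/365 = €10407.9452
Total = €19561.8890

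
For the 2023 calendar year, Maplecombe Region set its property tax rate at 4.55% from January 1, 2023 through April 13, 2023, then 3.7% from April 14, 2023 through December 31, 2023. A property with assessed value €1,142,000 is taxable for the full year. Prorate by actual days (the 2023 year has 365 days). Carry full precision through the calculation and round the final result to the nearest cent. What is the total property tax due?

January 1 – April 13, 2023: 103 days at 4.55% → €1,142,000 × 4.55% × 103/365 = €14,662.9671
April 14 – December 31, 2023: 262 days at 3.7% → €1,142,000 × 3.7% × 262/365 = €30,330.2685
Total = €44,993.2356

€44,993.24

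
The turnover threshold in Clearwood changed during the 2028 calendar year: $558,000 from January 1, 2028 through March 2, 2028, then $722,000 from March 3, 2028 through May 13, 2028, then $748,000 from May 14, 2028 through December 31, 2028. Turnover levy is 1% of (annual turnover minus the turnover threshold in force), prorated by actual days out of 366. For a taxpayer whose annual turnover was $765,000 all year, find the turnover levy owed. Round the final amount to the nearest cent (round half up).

$543.01

January 1 – March 2, 2028: 62 days, exemption $558,000 → ($765,000 − $558,000) × 1% × 62/366 = $350.6557
March 3 – May 13, 2028: 72 days, exemption $722,000 → ($765,000 − $722,000) × 1% × 72/366 = $84.5902
May 14 – December 31, 2028: 232 days, exemption $748,000 → ($765,000 − $748,000) × 1% × 232/366 = $107.7596
Total = $543.0055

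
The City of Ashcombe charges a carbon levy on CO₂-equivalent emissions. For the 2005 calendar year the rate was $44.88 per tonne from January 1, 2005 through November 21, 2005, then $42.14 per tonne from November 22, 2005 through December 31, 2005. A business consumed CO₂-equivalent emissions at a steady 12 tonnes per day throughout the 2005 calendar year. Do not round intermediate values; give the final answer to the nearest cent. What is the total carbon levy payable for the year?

$195,259.20

January 1 – November 21, 2005: 325 days × 12 tonnes/day = 3,900 tonnes at $44.88/tonne → $175,032.00
November 22 – December 31, 2005: 40 days × 12 tonnes/day = 480 tonnes at $42.14/tonne → $20,227.20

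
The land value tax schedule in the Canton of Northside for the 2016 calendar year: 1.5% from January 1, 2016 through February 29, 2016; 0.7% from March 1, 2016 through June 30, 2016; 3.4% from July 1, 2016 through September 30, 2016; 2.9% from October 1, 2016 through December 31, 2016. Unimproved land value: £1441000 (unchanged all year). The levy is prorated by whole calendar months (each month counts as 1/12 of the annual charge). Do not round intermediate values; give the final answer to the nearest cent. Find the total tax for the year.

January 1 – February 29, 2016: 2 months at 1.5% → £1441000 × 1.5% × 2/12 = £3602.5000
March 1 – June 30, 2016: 4 months at 0.7% → £1441000 × 0.7% × 4/12 = £3362.3333
July 1 – September 30, 2016: 3 months at 3.4% → £1441000 × 3.4% × 3/12 = £12248.5000
October 1 – December 31, 2016: 3 months at 2.9% → £1441000 × 2.9% × 3/12 = £10447.2500
Total = £29660.5833

£29660.58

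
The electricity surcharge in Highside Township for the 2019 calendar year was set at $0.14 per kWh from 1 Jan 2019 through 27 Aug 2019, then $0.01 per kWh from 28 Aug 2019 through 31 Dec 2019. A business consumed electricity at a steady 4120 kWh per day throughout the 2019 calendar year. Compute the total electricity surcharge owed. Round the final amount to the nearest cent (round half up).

1 Jan – 27 Aug 2019: 239 days × 4120 kWh/day = 984,680 kWh at $0.14/kWh → $137,855.20
28 Aug – 31 Dec 2019: 126 days × 4120 kWh/day = 519,120 kWh at $0.01/kWh → $5,191.20

$143,046.40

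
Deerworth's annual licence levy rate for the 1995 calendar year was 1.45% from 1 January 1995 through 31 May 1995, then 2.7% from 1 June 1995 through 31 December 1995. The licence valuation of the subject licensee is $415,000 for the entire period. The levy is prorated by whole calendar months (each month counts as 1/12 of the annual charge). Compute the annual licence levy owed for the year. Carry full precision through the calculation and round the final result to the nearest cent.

$9,043.54

1 January – 31 May 1995: 5 months at 1.45% → $415,000 × 1.45% × 5/12 = $2,507.2917
1 June – 31 December 1995: 7 months at 2.7% → $415,000 × 2.7% × 7/12 = $6,536.2500
Total = $9,043.5417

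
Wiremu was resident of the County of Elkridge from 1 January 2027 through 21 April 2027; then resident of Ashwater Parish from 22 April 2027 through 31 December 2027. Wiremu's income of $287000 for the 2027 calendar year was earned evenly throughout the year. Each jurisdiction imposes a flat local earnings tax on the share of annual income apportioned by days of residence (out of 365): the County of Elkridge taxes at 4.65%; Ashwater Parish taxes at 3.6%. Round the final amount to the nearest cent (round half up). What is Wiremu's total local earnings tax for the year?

The County of Elkridge, 1 January – 21 April 2027: 111 days → $287000 × 4.65% × 111/365 = $4058.4945
Ashwater Parish, 22 April – 31 December 2027: 254 days → $287000 × 3.6% × 254/365 = $7189.9397
Total = $11248.4342

$11248.43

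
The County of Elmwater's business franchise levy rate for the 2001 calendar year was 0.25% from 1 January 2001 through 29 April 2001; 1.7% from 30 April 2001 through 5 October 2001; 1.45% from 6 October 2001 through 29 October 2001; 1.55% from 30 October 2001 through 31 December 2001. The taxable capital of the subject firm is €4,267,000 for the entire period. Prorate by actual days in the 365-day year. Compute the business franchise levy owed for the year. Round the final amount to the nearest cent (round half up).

€50,561.03

1 January – 29 April 2001: 119 days at 0.25% → €4,267,000 × 0.25% × 119/365 = €3,477.8973
30 April – 5 October 2001: 159 days at 1.7% → €4,267,000 × 1.7% × 159/365 = €31,599.1808
6 October – 29 October 2001: 24 days at 1.45% → €4,267,000 × 1.45% × 24/365 = €4,068.2630
30 October – 31 December 2001: 63 days at 1.55% → €4,267,000 × 1.55% × 63/365 = €11,415.6863
Total = €50,561.0274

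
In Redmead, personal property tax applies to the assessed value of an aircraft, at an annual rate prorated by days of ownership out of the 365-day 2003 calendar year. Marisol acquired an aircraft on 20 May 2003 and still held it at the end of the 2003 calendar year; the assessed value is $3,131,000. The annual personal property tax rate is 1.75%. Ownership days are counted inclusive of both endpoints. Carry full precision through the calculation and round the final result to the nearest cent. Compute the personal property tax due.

$33,926.32

Days held (20 May – 31 Dec 2003): 226 out of 365
Tax = $3,131,000 × 1.75% × 226/365 = $33,926.3151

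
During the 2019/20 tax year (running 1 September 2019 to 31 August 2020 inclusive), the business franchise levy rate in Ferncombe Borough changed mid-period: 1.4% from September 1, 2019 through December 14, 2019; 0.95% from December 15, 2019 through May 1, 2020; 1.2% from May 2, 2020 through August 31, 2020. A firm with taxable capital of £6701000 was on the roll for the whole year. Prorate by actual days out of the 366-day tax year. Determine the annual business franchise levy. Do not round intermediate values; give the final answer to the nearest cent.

£77894.55

September 1 – December 14, 2019: 105 days at 1.4% → £6701000 × 1.4% × 105/366 = £26913.8525
December 15, 2019 – May 1, 2020: 139 days at 0.95% → £6701000 × 0.95% × 139/366 = £24176.6954
May 2 – August 31, 2020: 122 days at 1.2% → £6701000 × 1.2% × 122/366 = £26804.0000
Total = £77894.5478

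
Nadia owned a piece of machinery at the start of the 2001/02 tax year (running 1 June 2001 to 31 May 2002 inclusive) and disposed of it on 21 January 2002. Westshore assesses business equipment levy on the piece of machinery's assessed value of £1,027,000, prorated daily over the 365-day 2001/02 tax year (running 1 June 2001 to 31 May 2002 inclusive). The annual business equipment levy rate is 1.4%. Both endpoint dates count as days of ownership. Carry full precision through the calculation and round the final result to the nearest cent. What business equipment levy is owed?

£9,257.07

Days held (1 June 2001 – 21 January 2002): 235 out of 365
Tax = £1,027,000 × 1.4% × 235/365 = £9,257.0685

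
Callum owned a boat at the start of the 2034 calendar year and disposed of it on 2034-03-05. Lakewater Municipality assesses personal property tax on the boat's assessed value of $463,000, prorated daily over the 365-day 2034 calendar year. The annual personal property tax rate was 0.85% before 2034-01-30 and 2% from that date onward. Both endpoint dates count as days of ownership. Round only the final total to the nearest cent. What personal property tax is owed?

$1,200.63

2034-01-01 to 2034-01-29: 29 days at 0.85% → $463,000 × 0.85% × 29/365 = $312.6836
2034-01-30 to 2034-03-05: 35 days at 2% → $463,000 × 2% × 35/365 = $887.9452
Total = $1,200.6288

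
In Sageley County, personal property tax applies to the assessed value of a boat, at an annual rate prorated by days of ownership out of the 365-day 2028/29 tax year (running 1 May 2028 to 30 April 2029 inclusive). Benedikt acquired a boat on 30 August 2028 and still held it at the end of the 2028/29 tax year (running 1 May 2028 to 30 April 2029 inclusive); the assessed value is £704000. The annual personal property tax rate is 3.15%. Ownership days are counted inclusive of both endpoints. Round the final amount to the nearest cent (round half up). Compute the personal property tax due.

Days held (30 August 2028 – 30 April 2029): 244 out of 365
Tax = £704000 × 3.15% × 244/365 = £14824.5041

£14824.50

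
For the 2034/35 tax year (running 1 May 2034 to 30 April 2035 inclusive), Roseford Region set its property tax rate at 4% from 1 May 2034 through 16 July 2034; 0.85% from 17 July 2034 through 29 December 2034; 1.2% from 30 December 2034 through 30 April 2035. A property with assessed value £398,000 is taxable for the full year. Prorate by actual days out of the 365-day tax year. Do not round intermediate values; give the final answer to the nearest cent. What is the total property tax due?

£6,493.40

1 May – 16 July 2034: 77 days at 4% → £398,000 × 4% × 77/365 = £3,358.4658
17 July – 29 December 2034: 166 days at 0.85% → £398,000 × 0.85% × 166/365 = £1,538.5699
30 December 2034 – 30 April 2035: 122 days at 1.2% → £398,000 × 1.2% × 122/365 = £1,596.3616
Total = £6,493.3973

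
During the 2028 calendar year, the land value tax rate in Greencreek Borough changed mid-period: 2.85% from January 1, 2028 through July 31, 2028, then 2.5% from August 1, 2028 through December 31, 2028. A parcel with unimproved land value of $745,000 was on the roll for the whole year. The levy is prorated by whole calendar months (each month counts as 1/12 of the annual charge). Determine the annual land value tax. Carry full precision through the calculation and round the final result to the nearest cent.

January 1 – July 31, 2028: 7 months at 2.85% → $745,000 × 2.85% × 7/12 = $12,385.6250
August 1 – December 31, 2028: 5 months at 2.5% → $745,000 × 2.5% × 5/12 = $7,760.4167
Total = $20,146.0417

$20,146.04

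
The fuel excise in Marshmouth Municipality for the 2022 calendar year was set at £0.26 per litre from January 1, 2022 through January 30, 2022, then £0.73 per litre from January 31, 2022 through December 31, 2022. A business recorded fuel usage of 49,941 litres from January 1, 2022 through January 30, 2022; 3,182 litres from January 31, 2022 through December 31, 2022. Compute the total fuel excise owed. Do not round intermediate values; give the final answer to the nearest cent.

£15,307.52

January 1 – January 30, 2022: 49,941 litres at £0.26/litre → £12,984.66
January 31 – December 31, 2022: 3,182 litres at £0.73/litre → £2,322.86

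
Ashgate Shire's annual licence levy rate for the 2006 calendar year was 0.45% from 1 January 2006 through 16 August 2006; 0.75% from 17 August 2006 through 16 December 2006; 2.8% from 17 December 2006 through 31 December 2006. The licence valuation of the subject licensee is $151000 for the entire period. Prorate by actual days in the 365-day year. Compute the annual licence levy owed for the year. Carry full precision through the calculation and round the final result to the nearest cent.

1 January – 16 August 2006: 228 days at 0.45% → $151000 × 0.45% × 228/365 = $424.4548
17 August – 16 December 2006: 122 days at 0.75% → $151000 × 0.75% × 122/365 = $378.5342
17 December – 31 December 2006: 15 days at 2.8% → $151000 × 2.8% × 15/365 = $173.7534
Total = $976.7425

$976.74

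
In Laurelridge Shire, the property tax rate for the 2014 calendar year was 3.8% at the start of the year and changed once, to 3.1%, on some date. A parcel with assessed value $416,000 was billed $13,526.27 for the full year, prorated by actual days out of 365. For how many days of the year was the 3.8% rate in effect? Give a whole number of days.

Let d = days at the first rate; then 365 − d days at the second rate.
$416,000 × [3.8%·d + 3.1%·(365−d)] / 365 = $13,526.27
Solving gives d = 79, so the new rate took effect on March 21, 2014.

79 days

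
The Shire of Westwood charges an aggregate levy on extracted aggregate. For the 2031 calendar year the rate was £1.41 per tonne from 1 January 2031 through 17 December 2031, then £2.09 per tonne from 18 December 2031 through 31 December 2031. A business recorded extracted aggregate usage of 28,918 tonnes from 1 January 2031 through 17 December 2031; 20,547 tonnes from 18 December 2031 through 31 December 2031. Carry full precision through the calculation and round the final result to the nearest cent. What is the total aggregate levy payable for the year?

1 January – 17 December 2031: 28,918 tonnes at £1.41/tonne → £40,774.38
18 December – 31 December 2031: 20,547 tonnes at £2.09/tonne → £42,943.23

£83,717.61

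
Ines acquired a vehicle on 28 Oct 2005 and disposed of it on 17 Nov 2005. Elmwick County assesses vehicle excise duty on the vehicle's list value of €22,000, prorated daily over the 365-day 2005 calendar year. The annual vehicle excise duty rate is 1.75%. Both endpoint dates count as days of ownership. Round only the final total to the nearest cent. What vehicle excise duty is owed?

Days held (28 Oct – 17 Nov 2005): 21 out of 365
Tax = €22,000 × 1.75% × 21/365 = €22.1507

€22.15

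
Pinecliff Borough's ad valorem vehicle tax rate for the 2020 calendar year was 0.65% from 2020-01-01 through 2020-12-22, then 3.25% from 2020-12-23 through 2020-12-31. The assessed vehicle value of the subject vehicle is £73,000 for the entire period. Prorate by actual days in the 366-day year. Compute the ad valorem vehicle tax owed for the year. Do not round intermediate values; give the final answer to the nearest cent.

2020-01-01 to 2020-12-22: 357 days at 0.65% → £73,000 × 0.65% × 357/366 = £462.8320
2020-12-23 to 2020-12-31: 9 days at 3.25% → £73,000 × 3.25% × 9/366 = £58.3402
Total = £521.1721

£521.17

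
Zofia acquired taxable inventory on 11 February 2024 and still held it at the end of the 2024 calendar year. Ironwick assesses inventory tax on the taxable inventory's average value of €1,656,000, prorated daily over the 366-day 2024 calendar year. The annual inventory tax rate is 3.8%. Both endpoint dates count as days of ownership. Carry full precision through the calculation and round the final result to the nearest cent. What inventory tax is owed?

€55,878.69

Days held (11 February – 31 December 2024): 325 out of 366
Tax = €1,656,000 × 3.8% × 325/366 = €55,878.6885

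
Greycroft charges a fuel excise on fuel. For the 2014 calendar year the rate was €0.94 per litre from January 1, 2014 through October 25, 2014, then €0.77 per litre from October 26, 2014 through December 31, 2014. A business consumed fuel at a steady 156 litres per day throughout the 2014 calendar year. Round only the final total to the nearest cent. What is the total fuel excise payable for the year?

€51746.76

January 1 – October 25, 2014: 298 days × 156 litres/day = 46,488 litres at €0.94/litre → €43698.72
October 26 – December 31, 2014: 67 days × 156 litres/day = 10,452 litres at €0.77/litre → €8048.04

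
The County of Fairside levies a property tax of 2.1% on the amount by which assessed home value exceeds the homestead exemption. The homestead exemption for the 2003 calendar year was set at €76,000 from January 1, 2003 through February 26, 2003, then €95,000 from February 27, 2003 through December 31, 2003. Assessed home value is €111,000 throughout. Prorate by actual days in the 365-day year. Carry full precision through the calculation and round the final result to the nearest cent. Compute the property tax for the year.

January 1 – February 26, 2003: 57 days, exemption €76,000 → (€111,000 − €76,000) × 2.1% × 57/365 = €114.7808
February 27 – December 31, 2003: 308 days, exemption €95,000 → (€111,000 − €95,000) × 2.1% × 308/365 = €283.5288
Total = €398.3096

€398.31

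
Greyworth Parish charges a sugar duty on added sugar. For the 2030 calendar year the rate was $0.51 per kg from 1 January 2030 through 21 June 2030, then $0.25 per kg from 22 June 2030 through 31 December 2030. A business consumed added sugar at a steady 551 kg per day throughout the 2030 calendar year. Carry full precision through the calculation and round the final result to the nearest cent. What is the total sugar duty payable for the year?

$74,919.47

1 January – 21 June 2030: 172 days × 551 kg/day = 94,772 kg at $0.51/kg → $48,333.72
22 June – 31 December 2030: 193 days × 551 kg/day = 106,343 kg at $0.25/kg → $26,585.75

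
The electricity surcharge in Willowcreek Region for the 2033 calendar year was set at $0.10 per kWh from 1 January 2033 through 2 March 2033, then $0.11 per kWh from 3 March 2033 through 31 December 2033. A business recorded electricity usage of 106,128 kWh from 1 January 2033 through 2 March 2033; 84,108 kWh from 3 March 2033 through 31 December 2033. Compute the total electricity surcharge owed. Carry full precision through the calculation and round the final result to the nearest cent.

$19,864.68

1 January – 2 March 2033: 106,128 kWh at $0.10/kWh → $10,612.80
3 March – 31 December 2033: 84,108 kWh at $0.11/kWh → $9,251.88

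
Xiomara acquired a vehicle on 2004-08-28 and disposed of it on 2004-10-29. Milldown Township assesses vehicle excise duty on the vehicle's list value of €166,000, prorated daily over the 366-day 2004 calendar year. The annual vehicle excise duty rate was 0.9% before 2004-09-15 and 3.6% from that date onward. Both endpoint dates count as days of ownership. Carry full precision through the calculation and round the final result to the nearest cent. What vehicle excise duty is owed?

€808.23

2004-08-28 to 2004-09-14: 18 days at 0.9% → €166,000 × 0.9% × 18/366 = €73.4754
2004-09-15 to 2004-10-29: 45 days at 3.6% → €166,000 × 3.6% × 45/366 = €734.7541
Total = €808.2295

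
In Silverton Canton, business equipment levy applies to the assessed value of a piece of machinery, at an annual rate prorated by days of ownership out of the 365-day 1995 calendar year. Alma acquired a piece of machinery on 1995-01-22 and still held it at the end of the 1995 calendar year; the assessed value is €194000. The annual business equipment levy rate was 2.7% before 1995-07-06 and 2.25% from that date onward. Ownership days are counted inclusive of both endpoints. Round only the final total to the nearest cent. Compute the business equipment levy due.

1995-01-22 to 1995-07-05: 165 days at 2.7% → €194000 × 2.7% × 165/365 = €2367.8630
1995-07-06 to 1995-12-31: 179 days at 2.25% → €194000 × 2.25% × 179/365 = €2140.6438
Total = €4508.5068

€4508.51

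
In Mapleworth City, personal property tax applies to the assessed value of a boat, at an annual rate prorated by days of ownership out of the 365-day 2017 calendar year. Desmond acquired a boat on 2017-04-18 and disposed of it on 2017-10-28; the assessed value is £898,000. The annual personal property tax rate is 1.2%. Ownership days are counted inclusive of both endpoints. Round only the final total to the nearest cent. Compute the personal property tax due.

£5,727.52

Days held (2017-04-18 to 2017-10-28): 194 out of 365
Tax = £898,000 × 1.2% × 194/365 = £5,727.5178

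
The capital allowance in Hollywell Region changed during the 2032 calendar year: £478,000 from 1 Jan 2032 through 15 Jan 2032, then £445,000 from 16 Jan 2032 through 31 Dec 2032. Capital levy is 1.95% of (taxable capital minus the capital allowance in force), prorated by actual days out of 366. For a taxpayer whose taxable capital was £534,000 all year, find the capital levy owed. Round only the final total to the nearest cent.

1 Jan – 15 Jan 2032: 15 days, exemption £478,000 → (£534,000 − £478,000) × 1.95% × 15/366 = £44.7541
16 Jan – 31 Dec 2032: 351 days, exemption £445,000 → (£534,000 − £445,000) × 1.95% × 351/366 = £1,664.3730
Total = £1,709.1270

£1,709.13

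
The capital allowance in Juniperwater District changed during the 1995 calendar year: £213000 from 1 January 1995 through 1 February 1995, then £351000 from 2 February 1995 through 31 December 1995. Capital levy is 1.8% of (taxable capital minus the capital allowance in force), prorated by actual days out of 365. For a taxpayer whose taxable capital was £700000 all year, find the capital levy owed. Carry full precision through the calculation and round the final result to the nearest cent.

£6499.78

1 January – 1 February 1995: 32 days, exemption £213000 → (£700000 − £213000) × 1.8% × 32/365 = £768.5260
2 February – 31 December 1995: 333 days, exemption £351000 → (£700000 − £351000) × 1.8% × 333/365 = £5731.2493
Total = £6499.7753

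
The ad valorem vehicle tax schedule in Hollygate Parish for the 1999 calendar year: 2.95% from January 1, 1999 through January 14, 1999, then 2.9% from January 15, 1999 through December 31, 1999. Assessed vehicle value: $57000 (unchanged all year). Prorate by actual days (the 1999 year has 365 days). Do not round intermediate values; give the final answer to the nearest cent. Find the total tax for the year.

$1654.09

January 1 – January 14, 1999: 14 days at 2.95% → $57000 × 2.95% × 14/365 = $64.4959
January 15 – December 31, 1999: 351 days at 2.9% → $57000 × 2.9% × 351/365 = $1589.5973
Total = $1654.0932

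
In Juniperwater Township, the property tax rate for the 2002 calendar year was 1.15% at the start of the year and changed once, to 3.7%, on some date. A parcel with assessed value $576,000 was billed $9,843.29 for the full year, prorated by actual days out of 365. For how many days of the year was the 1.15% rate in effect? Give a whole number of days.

285 days

Let d = days at the first rate; then 365 − d days at the second rate.
$576,000 × [1.15%·d + 3.7%·(365−d)] / 365 = $9,843.29
Solving gives d = 285, so the new rate took effect on 13 Oct 2002.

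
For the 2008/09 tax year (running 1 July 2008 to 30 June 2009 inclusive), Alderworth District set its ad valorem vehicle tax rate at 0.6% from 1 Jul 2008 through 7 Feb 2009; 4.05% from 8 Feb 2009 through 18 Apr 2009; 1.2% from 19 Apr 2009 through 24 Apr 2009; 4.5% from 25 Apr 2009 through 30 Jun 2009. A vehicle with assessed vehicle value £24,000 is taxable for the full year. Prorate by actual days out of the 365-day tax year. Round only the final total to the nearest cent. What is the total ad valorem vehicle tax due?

1 Jul 2008 – 7 Feb 2009: 222 days at 0.6% → £24,000 × 0.6% × 222/365 = £87.5836
8 Feb – 18 Apr 2009: 70 days at 4.05% → £24,000 × 4.05% × 70/365 = £186.4110
19 Apr – 24 Apr 2009: 6 days at 1.2% → £24,000 × 1.2% × 6/365 = £4.7342
25 Apr – 30 Jun 2009: 67 days at 4.5% → £24,000 × 4.5% × 67/365 = £198.2466
Total = £476.9753

£476.98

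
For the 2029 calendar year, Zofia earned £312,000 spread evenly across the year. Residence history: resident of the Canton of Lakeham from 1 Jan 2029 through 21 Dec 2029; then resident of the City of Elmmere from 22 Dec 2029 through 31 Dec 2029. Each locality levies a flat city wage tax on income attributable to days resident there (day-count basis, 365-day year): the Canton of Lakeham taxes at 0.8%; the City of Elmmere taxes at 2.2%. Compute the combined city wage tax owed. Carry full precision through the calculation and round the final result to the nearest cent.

£2,615.67

The Canton of Lakeham, 1 Jan – 21 Dec 2029: 355 days → £312,000 × 0.8% × 355/365 = £2,427.6164
The City of Elmmere, 22 Dec – 31 Dec 2029: 10 days → £312,000 × 2.2% × 10/365 = £188.0548
Total = £2,615.6712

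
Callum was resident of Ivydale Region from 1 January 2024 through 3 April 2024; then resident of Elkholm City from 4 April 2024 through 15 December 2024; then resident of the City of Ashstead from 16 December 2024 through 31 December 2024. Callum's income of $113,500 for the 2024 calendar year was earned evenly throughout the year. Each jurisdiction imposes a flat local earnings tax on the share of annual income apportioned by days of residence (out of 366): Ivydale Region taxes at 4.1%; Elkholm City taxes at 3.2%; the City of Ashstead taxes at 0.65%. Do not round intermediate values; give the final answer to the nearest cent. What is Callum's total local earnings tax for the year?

$3,767.83

Ivydale Region, 1 January – 3 April 2024: 94 days → $113,500 × 4.1% × 94/366 = $1,195.1612
Elkholm City, 4 April – 15 December 2024: 256 days → $113,500 × 3.2% × 256/366 = $2,540.4153
The City of Ashstead, 16 December – 31 December 2024: 16 days → $113,500 × 0.65% × 16/366 = $32.2514
Total = $3,767.8279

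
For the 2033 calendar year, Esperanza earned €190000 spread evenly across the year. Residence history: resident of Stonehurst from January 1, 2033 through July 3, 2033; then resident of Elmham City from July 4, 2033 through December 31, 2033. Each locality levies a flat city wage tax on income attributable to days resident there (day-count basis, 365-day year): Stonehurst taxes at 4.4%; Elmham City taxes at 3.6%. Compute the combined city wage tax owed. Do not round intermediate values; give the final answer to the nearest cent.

€7606.25

Stonehurst, January 1 – July 3, 2033: 184 days → €190000 × 4.4% × 184/365 = €4214.3562
Elmham City, July 4 – December 31, 2033: 181 days → €190000 × 3.6% × 181/365 = €3391.8904
Total = €7606.2466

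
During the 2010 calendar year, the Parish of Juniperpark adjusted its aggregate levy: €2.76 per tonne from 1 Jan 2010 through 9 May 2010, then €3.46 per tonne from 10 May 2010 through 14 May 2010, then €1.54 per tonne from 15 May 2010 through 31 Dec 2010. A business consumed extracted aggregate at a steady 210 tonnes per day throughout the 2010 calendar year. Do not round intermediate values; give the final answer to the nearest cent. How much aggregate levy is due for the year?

€153,106.80

1 Jan – 9 May 2010: 129 days × 210 tonnes/day = 27,090 tonnes at €2.76/tonne → €74,768.40
10 May – 14 May 2010: 5 days × 210 tonnes/day = 1,050 tonnes at €3.46/tonne → €3,633.00
15 May – 31 Dec 2010: 231 days × 210 tonnes/day = 48,510 tonnes at €1.54/tonne → €74,705.40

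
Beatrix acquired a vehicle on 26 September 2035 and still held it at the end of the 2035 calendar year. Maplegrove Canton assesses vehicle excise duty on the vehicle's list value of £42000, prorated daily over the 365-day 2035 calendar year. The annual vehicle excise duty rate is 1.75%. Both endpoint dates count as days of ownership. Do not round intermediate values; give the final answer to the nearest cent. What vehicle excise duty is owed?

£195.33

Days held (26 September – 31 December 2035): 97 out of 365
Tax = £42000 × 1.75% × 97/365 = £195.3288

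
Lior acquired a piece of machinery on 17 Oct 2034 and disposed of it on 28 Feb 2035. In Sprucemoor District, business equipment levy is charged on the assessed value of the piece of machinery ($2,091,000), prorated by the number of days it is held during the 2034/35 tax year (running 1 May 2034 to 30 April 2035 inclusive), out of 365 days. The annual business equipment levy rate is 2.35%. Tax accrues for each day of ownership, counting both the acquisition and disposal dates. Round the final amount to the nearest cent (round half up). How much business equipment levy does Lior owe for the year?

Days held (17 Oct 2034 – 28 Feb 2035): 135 out of 365
Tax = $2,091,000 × 2.35% × 135/365 = $18,174.5137

$18,174.51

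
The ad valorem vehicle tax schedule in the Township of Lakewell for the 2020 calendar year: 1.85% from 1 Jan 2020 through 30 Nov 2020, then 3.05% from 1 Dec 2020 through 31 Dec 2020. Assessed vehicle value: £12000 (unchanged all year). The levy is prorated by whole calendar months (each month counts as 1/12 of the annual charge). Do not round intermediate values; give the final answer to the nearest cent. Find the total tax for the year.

1 Jan – 30 Nov 2020: 11 months at 1.85% → £12000 × 1.85% × 11/12 = £203.5000
1 Dec – 31 Dec 2020: 1 month at 3.05% → £12000 × 3.05% × 1/12 = £30.5000
Total = £234.0000

£234.00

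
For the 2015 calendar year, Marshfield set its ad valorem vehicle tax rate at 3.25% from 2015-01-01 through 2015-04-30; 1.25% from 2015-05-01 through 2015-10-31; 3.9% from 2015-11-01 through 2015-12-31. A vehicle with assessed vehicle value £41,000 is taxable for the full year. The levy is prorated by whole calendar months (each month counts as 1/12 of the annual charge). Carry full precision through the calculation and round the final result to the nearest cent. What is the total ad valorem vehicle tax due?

2015-01-01 to 2015-04-30: 4 months at 3.25% → £41,000 × 3.25% × 4/12 = £444.1667
2015-05-01 to 2015-10-31: 6 months at 1.25% → £41,000 × 1.25% × 6/12 = £256.2500
2015-11-01 to 2015-12-31: 2 months at 3.9% → £41,000 × 3.9% × 2/12 = £266.5000
Total = £966.9167

£966.92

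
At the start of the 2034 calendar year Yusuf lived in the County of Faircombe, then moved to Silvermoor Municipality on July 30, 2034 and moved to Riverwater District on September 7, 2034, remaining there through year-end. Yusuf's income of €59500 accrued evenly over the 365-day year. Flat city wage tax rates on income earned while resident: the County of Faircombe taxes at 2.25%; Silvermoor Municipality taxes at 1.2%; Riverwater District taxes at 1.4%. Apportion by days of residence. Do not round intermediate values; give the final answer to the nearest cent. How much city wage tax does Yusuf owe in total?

The County of Faircombe, January 1 – July 29, 2034: 210 days → €59500 × 2.25% × 210/365 = €770.2397
Silvermoor Municipality, July 30 – September 6, 2034: 39 days → €59500 × 1.2% × 39/365 = €76.2904
Riverwater District, September 7 – December 31, 2034: 116 days → €59500 × 1.4% × 116/365 = €264.7342
Total = €1111.2644

€1111.26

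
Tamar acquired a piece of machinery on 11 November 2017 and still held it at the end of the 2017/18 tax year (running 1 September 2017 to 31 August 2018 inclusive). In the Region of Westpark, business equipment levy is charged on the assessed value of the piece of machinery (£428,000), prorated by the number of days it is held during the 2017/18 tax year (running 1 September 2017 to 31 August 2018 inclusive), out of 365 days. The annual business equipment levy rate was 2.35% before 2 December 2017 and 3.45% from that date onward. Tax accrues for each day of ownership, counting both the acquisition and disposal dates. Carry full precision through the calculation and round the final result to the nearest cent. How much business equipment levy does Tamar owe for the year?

£11,622.84

11 November – 1 December 2017: 21 days at 2.35% → £428,000 × 2.35% × 21/365 = £578.6795
2 December 2017 – 31 August 2018: 273 days at 3.45% → £428,000 × 3.45% × 273/365 = £11,044.1589
Total = £11,622.8384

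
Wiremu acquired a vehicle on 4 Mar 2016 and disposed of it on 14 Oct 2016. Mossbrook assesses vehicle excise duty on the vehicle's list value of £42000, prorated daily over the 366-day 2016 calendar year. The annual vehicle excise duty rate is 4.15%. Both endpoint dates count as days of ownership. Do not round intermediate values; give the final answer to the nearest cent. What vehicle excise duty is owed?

£1071.52

Days held (4 Mar – 14 Oct 2016): 225 out of 366
Tax = £42000 × 4.15% × 225/366 = £1071.5164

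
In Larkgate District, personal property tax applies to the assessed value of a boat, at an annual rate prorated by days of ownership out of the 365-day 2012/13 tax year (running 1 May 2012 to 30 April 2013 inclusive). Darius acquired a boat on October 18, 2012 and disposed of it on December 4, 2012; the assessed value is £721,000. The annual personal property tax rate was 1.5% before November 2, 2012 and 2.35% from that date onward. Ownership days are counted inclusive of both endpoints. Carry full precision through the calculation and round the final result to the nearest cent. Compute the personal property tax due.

October 18 – November 1, 2012: 15 days at 1.5% → £721,000 × 1.5% × 15/365 = £444.4521
November 2 – December 4, 2012: 33 days at 2.35% → £721,000 × 2.35% × 33/365 = £1,531.8781
Total = £1,976.3301

£1,976.33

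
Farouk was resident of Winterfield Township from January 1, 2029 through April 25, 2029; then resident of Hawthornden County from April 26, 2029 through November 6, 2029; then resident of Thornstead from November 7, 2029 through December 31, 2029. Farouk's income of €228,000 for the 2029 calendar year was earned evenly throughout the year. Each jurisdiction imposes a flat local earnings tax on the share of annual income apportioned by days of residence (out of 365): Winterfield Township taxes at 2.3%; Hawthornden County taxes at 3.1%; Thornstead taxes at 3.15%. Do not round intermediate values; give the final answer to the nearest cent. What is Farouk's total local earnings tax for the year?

€6,510.49

Winterfield Township, January 1 – April 25, 2029: 115 days → €228,000 × 2.3% × 115/365 = €1,652.2192
Hawthornden County, April 26 – November 6, 2029: 195 days → €228,000 × 3.1% × 195/365 = €3,776.0548
Thornstead, November 7 – December 31, 2029: 55 days → €228,000 × 3.15% × 55/365 = €1,082.2192
Total = €6,510.4932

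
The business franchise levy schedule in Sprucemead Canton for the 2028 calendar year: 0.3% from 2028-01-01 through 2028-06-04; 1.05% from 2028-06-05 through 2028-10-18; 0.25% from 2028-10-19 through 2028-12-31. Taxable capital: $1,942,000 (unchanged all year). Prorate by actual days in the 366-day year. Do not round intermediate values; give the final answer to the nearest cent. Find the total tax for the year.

2028-01-01 to 2028-06-04: 156 days at 0.3% → $1,942,000 × 0.3% × 156/366 = $2,483.2131
2028-06-05 to 2028-10-18: 136 days at 1.05% → $1,942,000 × 1.05% × 136/366 = $7,576.9836
2028-10-19 to 2028-12-31: 74 days at 0.25% → $1,942,000 × 0.25% × 74/366 = $981.6120
Total = $11,041.8087

$11,041.81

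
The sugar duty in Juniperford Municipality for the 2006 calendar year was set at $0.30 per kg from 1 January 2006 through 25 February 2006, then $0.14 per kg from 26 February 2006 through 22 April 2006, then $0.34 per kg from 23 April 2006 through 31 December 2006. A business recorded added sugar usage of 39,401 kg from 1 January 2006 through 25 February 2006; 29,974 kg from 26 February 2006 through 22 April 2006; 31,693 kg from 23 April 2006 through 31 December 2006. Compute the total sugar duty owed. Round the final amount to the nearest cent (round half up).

$26792.28

1 January – 25 February 2006: 39,401 kg at $0.30/kg → $11820.30
26 February – 22 April 2006: 29,974 kg at $0.14/kg → $4196.36
23 April – 31 December 2006: 31,693 kg at $0.34/kg → $10775.62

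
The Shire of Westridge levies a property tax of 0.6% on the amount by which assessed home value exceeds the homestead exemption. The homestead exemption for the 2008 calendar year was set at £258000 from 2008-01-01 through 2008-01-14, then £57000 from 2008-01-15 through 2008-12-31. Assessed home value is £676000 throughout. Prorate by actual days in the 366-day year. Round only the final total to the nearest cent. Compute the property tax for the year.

£3667.87

2008-01-01 to 2008-01-14: 14 days, exemption £258000 → (£676000 − £258000) × 0.6% × 14/366 = £95.9344
2008-01-15 to 2008-12-31: 352 days, exemption £57000 → (£676000 − £57000) × 0.6% × 352/366 = £3571.9344
Total = £3667.8689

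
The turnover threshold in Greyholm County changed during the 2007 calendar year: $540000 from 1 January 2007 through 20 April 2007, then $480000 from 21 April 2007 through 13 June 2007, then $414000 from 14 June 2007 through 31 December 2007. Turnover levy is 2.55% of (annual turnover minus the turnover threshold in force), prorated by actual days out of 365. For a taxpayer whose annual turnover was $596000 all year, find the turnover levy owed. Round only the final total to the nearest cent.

$3423.71

1 January – 20 April 2007: 110 days, exemption $540000 → ($596000 − $540000) × 2.55% × 110/365 = $430.3562
21 April – 13 June 2007: 54 days, exemption $480000 → ($596000 − $480000) × 2.55% × 54/365 = $437.6219
14 June – 31 December 2007: 201 days, exemption $414000 → ($596000 − $414000) × 2.55% × 201/365 = $2555.7288
Total = $3423.7068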